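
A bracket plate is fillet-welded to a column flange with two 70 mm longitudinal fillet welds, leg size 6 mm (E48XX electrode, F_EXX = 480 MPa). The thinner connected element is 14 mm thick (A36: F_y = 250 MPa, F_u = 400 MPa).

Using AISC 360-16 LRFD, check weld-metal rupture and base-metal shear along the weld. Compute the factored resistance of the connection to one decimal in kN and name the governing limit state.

Weld metal: throat = 0.707×6 = 4.242 mm, L = 2×70 = 140 mm. φR_n = 0.75 × 0.6 × 480 × 4.242 × 140 = 128.3 kN.
Base metal shear (14 mm plate): yield φR_n = 1.0×0.6×250×14×140 = 294.0 kN; rupture φR_n = 0.75×0.6×400×14×140 = 352.8 kN; take 294.0 kN (yield).
Governing: min(128.3, 294.0) = 128.3 kN → weld metal.

128.3 kN (weld metal governs)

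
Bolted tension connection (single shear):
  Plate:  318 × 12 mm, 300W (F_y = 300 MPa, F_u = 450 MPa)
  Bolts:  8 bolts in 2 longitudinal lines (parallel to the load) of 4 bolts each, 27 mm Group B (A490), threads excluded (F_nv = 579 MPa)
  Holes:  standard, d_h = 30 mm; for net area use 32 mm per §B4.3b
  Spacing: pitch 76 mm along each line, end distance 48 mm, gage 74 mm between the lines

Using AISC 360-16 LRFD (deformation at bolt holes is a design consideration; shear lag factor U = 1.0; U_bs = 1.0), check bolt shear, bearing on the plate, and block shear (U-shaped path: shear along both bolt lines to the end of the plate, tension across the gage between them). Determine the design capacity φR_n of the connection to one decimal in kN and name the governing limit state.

967.1 kN (block shear governs)

Bolt shear: A_b = π(27)²/4 = 572.56 mm². φR_n = 0.75 × 579 × 572.56 × 8 × 1 = 1989.1 kN.
Bearing (12 mm plate, F_u = 450 MPa): end bolts L_c = 48 − 30/2 = 33, R_n = min(1.2×33×12×450, 2.4×27×12×450) = 213.84 kN/bolt; interior L_c = 76 − 30 = 46, R_n = 298.08 kN/bolt. φR_n = 0.75 × (2×213.84 + 6×298.08) = 1662.1 kN.
Block shear: shear path 2×[48+3×76] = 2×276 mm, A_gv = 6624, A_nv = 2×(276 − 3.5×32)×12 = 3936 mm²; tension across gage: (74 − 1×32)×12 = 504 mm². R_n = min(0.6×450×3936, 0.6×300×6624) + 1.0×450×504 = min(1062.7, 1192.3) + 226.8 = 1289.5 kN. φR_n = 0.75 × 1289.5 = 967.1 kN.
Governing: min(1989.1, 1662.1, 967.1) = 967.1 kN → block shear.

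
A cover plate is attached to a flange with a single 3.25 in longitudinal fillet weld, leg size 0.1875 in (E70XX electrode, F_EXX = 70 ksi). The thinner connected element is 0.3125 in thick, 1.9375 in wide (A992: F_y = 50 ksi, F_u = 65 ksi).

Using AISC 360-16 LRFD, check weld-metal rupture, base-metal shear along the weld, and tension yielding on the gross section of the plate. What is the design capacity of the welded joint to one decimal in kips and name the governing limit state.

Weld metal: throat = 0.707×0.1875 = 0.13256 in, L = 3.25 in. φR_n = 0.75 × 0.6 × 70 × 0.13256 × 3.25 = 13.6 kips.
Base metal shear (0.3125 in plate): yield φR_n = 1.0×0.6×50×0.3125×3.25 = 30.5 kips; rupture φR_n = 0.75×0.6×65×0.3125×3.25 = 29.7 kips; take 29.7 kips (rupture).
Tension yield (gross): A_g = 1.9375×0.3125 = 0.60547 in². φR_n = 0.90 × 50 × 0.60547 = 27.2 kips.
Governing: min(13.6, 29.7, 27.2) = 13.6 kips → weld metal.

13.6 kips (weld metal governs)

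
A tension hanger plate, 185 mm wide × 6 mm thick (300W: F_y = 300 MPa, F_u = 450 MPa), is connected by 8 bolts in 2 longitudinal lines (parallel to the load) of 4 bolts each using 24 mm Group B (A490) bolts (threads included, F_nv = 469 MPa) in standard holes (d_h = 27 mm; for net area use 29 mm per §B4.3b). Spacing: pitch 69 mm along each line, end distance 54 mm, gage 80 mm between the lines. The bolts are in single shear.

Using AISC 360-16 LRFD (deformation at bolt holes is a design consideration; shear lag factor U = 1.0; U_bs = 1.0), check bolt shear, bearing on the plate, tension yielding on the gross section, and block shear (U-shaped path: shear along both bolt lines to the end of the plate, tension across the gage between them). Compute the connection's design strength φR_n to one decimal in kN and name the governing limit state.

Bolt shear: A_b = π(24)²/4 = 452.39 mm². φR_n = 0.75 × 469 × 452.39 × 8 × 1 = 1273.0 kN.
Bearing (6 mm plate, F_u = 450 MPa): end bolts L_c = 54 − 27/2 = 40.5, R_n = min(1.2×40.5×6×450, 2.4×24×6×450) = 131.22 kN/bolt; interior L_c = 69 − 27 = 42, R_n = 136.08 kN/bolt. φR_n = 0.75 × (2×131.22 + 6×136.08) = 809.2 kN.
Tension yield (gross): A_g = 185×6 = 1110 mm². φR_n = 0.90 × 300 × 1110 = 299.7 kN.
Block shear: shear path 2×[54+3×69] = 2×261 mm, A_gv = 3132, A_nv = 2×(261 − 3.5×29)×6 = 1914 mm²; tension across gage: (80 − 1×29)×6 = 306 mm². R_n = min(0.6×450×1914, 0.6×300×3132) + 1.0×450×306 = min(516.78, 563.76) + 137.7 = 654.48 kN. φR_n = 0.75 × 654.48 = 490.9 kN.
Governing: min(1273.0, 809.2, 299.7, 490.9) = 299.7 kN → gross-section yield.

299.7 kN (gross-section yield governs)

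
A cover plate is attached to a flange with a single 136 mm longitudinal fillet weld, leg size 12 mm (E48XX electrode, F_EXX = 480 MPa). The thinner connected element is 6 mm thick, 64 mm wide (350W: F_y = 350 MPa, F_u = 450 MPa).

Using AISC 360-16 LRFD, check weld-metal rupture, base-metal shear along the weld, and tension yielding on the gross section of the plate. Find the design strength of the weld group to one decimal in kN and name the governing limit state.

121.0 kN (gross-section yield governs)

Weld metal: throat = 0.707×12 = 8.484 mm, L = 136 mm. φR_n = 0.75 × 0.6 × 480 × 8.484 × 136 = 249.2 kN.
Base metal shear (6 mm plate): yield φR_n = 1.0×0.6×350×6×136 = 171.4 kN; rupture φR_n = 0.75×0.6×450×6×136 = 165.2 kN; take 165.2 kN (rupture).
Tension yield (gross): A_g = 64×6 = 384 mm². φR_n = 0.90 × 350 × 384 = 121.0 kN.
Governing: min(249.2, 165.2, 121.0) = 121.0 kN → gross-section yield.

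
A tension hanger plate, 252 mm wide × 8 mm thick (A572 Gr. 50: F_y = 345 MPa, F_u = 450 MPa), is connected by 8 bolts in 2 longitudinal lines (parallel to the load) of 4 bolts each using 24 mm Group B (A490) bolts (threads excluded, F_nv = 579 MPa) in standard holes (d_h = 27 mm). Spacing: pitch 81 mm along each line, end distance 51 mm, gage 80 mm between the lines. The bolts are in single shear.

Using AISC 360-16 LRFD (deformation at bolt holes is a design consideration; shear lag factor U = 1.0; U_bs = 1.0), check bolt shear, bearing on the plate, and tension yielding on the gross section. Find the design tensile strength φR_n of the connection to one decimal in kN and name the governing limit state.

626.0 kN (gross-section yield governs)

Bolt shear: A_b = π(24)²/4 = 452.39 mm². φR_n = 0.75 × 579 × 452.39 × 8 × 1 = 1571.6 kN.
Bearing (8 mm plate, F_u = 450 MPa): end bolts L_c = 51 − 27/2 = 37.5, R_n = min(1.2×37.5×8×450, 2.4×24×8×450) = 162 kN/bolt; interior L_c = 81 − 27 = 54, R_n = 207.36 kN/bolt. φR_n = 0.75 × (2×162 + 6×207.36) = 1176.1 kN.
Tension yield (gross): A_g = 252×8 = 2016 mm². φR_n = 0.90 × 345 × 2016 = 626.0 kN.
Governing: min(1571.6, 1176.1, 626.0) = 626.0 kN → gross-section yield.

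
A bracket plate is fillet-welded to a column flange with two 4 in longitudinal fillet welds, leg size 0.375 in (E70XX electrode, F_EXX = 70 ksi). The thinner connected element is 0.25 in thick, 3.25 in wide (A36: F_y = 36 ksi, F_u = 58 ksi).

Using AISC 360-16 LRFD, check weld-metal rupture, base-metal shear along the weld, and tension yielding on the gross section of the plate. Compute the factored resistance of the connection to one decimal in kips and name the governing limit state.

Weld metal: throat = 0.707×0.375 = 0.26513 in, L = 2×4 = 8 in. φR_n = 0.75 × 0.6 × 70 × 0.26513 × 8 = 66.8 kips.
Base metal shear (0.25 in plate): yield φR_n = 1.0×0.6×36×0.25×8 = 43.2 kips; rupture φR_n = 0.75×0.6×58×0.25×8 = 52.2 kips; take 43.2 kips (yield).
Tension yield (gross): A_g = 3.25×0.25 = 0.8125 in². φR_n = 0.90 × 36 × 0.8125 = 26.3 kips.
Governing: min(66.8, 43.2, 26.3) = 26.3 kips → gross-section yield.

26.3 kips (gross-section yield governs)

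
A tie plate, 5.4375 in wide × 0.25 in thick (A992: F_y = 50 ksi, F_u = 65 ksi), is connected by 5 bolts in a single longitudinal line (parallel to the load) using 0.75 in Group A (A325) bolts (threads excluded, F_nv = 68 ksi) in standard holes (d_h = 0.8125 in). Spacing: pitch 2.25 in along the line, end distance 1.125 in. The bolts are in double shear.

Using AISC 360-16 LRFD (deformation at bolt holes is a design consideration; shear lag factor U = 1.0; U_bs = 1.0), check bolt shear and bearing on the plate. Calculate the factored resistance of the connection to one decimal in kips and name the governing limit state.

94.6 kips (bearing governs)

Bolt shear: A_b = π(0.75)²/4 = 0.44179 in². φR_n = 0.75 × 68 × 0.44179 × 5 × 2 = 225.3 kips.
Bearing (0.25 in plate, F_u = 65 ksi): end bolts L_c = 1.125 − 0.8125/2 = 0.71875, R_n = min(1.2×0.71875×0.25×65, 2.4×0.75×0.25×65) = 14.016 kips/bolt; interior L_c = 2.25 − 0.8125 = 1.4375, R_n = 28.031 kips/bolt. φR_n = 0.75 × (1×14.016 + 4×28.031) = 94.6 kips.
Governing: min(225.3, 94.6) = 94.6 kips → bearing.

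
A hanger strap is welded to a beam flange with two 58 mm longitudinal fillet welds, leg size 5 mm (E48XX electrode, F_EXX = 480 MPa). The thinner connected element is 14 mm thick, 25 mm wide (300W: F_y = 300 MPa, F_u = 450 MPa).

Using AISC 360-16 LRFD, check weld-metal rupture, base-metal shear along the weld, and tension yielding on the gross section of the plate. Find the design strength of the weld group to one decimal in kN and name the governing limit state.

Weld metal: throat = 0.707×5 = 3.535 mm, L = 2×58 = 116 mm. φR_n = 0.75 × 0.6 × 480 × 3.535 × 116 = 88.6 kN.
Base metal shear (14 mm plate): yield φR_n = 1.0×0.6×300×14×116 = 292.3 kN; rupture φR_n = 0.75×0.6×450×14×116 = 328.9 kN; take 292.3 kN (yield).
Tension yield (gross): A_g = 25×14 = 350 mm². φR_n = 0.90 × 300 × 350 = 94.5 kN.
Governing: min(88.6, 292.3, 94.5) = 88.6 kN → weld metal.

88.6 kN (weld metal governs)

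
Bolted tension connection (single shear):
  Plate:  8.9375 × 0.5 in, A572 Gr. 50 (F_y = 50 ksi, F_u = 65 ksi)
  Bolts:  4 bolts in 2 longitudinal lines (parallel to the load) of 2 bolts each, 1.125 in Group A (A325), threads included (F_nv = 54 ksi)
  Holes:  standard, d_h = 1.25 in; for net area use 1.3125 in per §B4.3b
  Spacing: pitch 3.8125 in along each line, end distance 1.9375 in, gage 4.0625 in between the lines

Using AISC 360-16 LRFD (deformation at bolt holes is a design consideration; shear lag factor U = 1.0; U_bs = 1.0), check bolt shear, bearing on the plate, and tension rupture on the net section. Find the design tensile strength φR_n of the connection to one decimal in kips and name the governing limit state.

Bolt shear: A_b = π(1.125)²/4 = 0.99402 in². φR_n = 0.75 × 54 × 0.99402 × 4 × 1 = 161.0 kips.
Bearing (0.5 in plate, F_u = 65 ksi): end bolts L_c = 1.9375 − 1.25/2 = 1.3125, R_n = min(1.2×1.3125×0.5×65, 2.4×1.125×0.5×65) = 51.188 kips/bolt; interior L_c = 3.8125 − 1.25 = 2.5625, R_n = 87.75 kips/bolt. φR_n = 0.75 × (2×51.188 + 2×87.75) = 208.4 kips.
Tension rupture (net): A_n = (8.9375 − 2×1.3125)×0.5 = 3.1563 in² (U = 1.0, A_e = A_n). φR_n = 0.75 × 65 × 3.1563 = 153.9 kips.
Governing: min(161.0, 208.4, 153.9) = 153.9 kips → net-section rupture.

153.9 kips (net-section rupture governs)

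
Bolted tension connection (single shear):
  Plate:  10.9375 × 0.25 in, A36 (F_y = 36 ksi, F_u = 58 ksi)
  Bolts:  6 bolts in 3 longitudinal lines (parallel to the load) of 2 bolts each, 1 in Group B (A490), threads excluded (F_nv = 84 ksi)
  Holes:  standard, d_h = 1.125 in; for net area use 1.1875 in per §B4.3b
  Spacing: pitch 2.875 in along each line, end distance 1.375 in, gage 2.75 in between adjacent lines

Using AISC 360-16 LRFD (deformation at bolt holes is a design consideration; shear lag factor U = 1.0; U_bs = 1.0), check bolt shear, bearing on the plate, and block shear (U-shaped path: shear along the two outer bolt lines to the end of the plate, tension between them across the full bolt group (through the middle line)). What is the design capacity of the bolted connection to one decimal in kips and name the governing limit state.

Bolt shear: A_b = π(1)²/4 = 0.7854 in². φR_n = 0.75 × 84 × 0.7854 × 6 × 1 = 296.9 kips.
Bearing (0.25 in plate, F_u = 58 ksi): end bolts L_c = 1.375 − 1.125/2 = 0.8125, R_n = min(1.2×0.8125×0.25×58, 2.4×1×0.25×58) = 14.138 kips/bolt; interior L_c = 2.875 − 1.125 = 1.75, R_n = 30.45 kips/bolt. φR_n = 0.75 × (3×14.138 + 3×30.45) = 100.3 kips.
Block shear: shear path 2×[1.375+1×2.875] = 2×4.25 in, A_gv = 2.125, A_nv = 2×(4.25 − 1.5×1.1875)×0.25 = 1.2344 in²; tension across gage: (5.5 − 2×1.1875)×0.25 = 0.78125 in². R_n = min(0.6×58×1.2344, 0.6×36×2.125) + 1.0×58×0.78125 = min(42.957, 45.9) + 45.313 = 88.27 kips. φR_n = 0.75 × 88.27 = 66.2 kips.
Governing: min(296.9, 100.3, 66.2) = 66.2 kips → block shear.

66.2 kips (block shear governs)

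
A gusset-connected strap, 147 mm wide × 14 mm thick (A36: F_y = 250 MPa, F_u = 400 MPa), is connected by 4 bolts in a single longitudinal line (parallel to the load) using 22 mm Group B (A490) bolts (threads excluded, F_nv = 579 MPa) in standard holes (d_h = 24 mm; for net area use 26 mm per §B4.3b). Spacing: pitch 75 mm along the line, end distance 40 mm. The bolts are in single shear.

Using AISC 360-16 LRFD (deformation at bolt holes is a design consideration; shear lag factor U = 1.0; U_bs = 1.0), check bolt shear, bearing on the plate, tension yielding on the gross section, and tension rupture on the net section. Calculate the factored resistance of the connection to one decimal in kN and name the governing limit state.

463.1 kN (gross-section yield governs)

Bolt shear: A_b = π(22)²/4 = 380.13 mm². φR_n = 0.75 × 579 × 380.13 × 4 × 1 = 660.3 kN.
Bearing (14 mm plate, F_u = 400 MPa): end bolts L_c = 40 − 24/2 = 28, R_n = min(1.2×28×14×400, 2.4×22×14×400) = 188.16 kN/bolt; interior L_c = 75 − 24 = 51, R_n = 295.68 kN/bolt. φR_n = 0.75 × (1×188.16 + 3×295.68) = 806.4 kN.
Tension yield (gross): A_g = 147×14 = 2058 mm². φR_n = 0.90 × 250 × 2058 = 463.1 kN.
Tension rupture (net): A_n = (147 − 1×26)×14 = 1694 mm² (U = 1.0, A_e = A_n). φR_n = 0.75 × 400 × 1694 = 508.2 kN.
Governing: min(660.3, 806.4, 463.1, 508.2) = 463.1 kN → gross-section yield.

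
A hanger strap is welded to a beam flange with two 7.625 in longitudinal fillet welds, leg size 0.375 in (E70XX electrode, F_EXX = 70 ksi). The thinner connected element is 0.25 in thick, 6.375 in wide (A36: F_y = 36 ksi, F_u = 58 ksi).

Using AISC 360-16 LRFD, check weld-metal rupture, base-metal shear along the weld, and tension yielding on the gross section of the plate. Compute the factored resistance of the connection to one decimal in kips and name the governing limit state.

51.6 kips (gross-section yield governs)

Weld metal: throat = 0.707×0.375 = 0.26513 in, L = 2×7.625 = 15.25 in. φR_n = 0.75 × 0.6 × 70 × 0.26513 × 15.25 = 127.4 kips.
Base metal shear (0.25 in plate): yield φR_n = 1.0×0.6×36×0.25×15.25 = 82.4 kips; rupture φR_n = 0.75×0.6×58×0.25×15.25 = 99.5 kips; take 82.4 kips (yield).
Tension yield (gross): A_g = 6.375×0.25 = 1.5938 in². φR_n = 0.90 × 36 × 1.5938 = 51.6 kips.
Governing: min(127.4, 82.4, 51.6) = 51.6 kips → gross-section yield.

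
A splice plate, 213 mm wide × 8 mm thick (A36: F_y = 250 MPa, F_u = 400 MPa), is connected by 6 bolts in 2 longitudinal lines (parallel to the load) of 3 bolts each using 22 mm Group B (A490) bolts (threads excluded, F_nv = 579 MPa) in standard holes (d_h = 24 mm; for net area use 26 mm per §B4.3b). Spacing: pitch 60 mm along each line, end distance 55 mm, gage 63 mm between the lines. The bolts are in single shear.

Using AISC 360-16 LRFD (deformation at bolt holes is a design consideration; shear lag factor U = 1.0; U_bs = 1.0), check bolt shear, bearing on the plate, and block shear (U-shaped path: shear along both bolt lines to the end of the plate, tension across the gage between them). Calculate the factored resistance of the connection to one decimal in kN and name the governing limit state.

403.8 kN (block shear governs)

Bolt shear: A_b = π(22)²/4 = 380.13 mm². φR_n = 0.75 × 579 × 380.13 × 6 × 1 = 990.4 kN.
Bearing (8 mm plate, F_u = 400 MPa): end bolts L_c = 55 − 24/2 = 43, R_n = min(1.2×43×8×400, 2.4×22×8×400) = 165.12 kN/bolt; interior L_c = 60 − 24 = 36, R_n = 138.24 kN/bolt. φR_n = 0.75 × (2×165.12 + 4×138.24) = 662.4 kN.
Block shear: shear path 2×[55+2×60] = 2×175 mm, A_gv = 2800, A_nv = 2×(175 − 2.5×26)×8 = 1760 mm²; tension across gage: (63 − 1×26)×8 = 296 mm². R_n = min(0.6×400×1760, 0.6×250×2800) + 1.0×400×296 = min(422.4, 420) + 118.4 = 538.4 kN. φR_n = 0.75 × 538.4 = 403.8 kN.
Governing: min(990.4, 662.4, 403.8) = 403.8 kN → block shear.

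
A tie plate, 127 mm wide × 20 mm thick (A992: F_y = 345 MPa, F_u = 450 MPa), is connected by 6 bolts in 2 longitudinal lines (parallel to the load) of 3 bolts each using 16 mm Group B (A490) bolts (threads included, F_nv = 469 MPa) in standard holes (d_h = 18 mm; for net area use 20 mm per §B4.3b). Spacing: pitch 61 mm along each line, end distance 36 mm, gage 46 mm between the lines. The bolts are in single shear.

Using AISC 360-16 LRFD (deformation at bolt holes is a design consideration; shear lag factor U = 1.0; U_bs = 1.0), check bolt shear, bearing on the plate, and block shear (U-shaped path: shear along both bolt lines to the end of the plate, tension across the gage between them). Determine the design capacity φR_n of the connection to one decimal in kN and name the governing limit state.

Bolt shear: A_b = π(16)²/4 = 201.06 mm². φR_n = 0.75 × 469 × 201.06 × 6 × 1 = 424.3 kN.
Bearing (20 mm plate, F_u = 450 MPa): end bolts L_c = 36 − 18/2 = 27, R_n = min(1.2×27×20×450, 2.4×16×20×450) = 291.6 kN/bolt; interior L_c = 61 − 18 = 43, R_n = 345.6 kN/bolt. φR_n = 0.75 × (2×291.6 + 4×345.6) = 1474.2 kN.
Block shear: shear path 2×[36+2×61] = 2×158 mm, A_gv = 6320, A_nv = 2×(158 − 2.5×20)×20 = 4320 mm²; tension across gage: (46 − 1×20)×20 = 520 mm². R_n = min(0.6×450×4320, 0.6×345×6320) + 1.0×450×520 = min(1166.4, 1308.2) + 234 = 1400.4 kN. φR_n = 0.75 × 1400.4 = 1050.3 kN.
Governing: min(424.3, 1474.2, 1050.3) = 424.3 kN → bolt shear.

424.3 kN (bolt shear governs)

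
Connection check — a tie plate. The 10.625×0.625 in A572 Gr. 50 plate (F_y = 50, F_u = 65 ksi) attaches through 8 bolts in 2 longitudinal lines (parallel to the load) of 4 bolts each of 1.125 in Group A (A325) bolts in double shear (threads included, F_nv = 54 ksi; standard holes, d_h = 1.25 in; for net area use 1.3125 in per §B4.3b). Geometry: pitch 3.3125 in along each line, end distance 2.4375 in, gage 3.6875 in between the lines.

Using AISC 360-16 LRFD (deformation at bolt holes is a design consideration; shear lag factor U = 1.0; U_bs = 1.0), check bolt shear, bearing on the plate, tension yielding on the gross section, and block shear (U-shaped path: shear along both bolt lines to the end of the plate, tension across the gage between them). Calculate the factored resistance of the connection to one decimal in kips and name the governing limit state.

Bolt shear: A_b = π(1.125)²/4 = 0.99402 in². φR_n = 0.75 × 54 × 0.99402 × 8 × 2 = 644.1 kips.
Bearing (0.625 in plate, F_u = 65 ksi): end bolts L_c = 2.4375 − 1.25/2 = 1.8125, R_n = min(1.2×1.8125×0.625×65, 2.4×1.125×0.625×65) = 88.359 kips/bolt; interior L_c = 3.3125 − 1.25 = 2.0625, R_n = 100.55 kips/bolt. φR_n = 0.75 × (2×88.359 + 6×100.55) = 585.0 kips.
Tension yield (gross): A_g = 10.625×0.625 = 6.6406 in². φR_n = 0.90 × 50 × 6.6406 = 298.8 kips.
Block shear: shear path 2×[2.4375+3×3.3125] = 2×12.375 in, A_gv = 15.469, A_nv = 2×(12.375 − 3.5×1.3125)×0.625 = 9.7266 in²; tension across gage: (3.6875 − 1×1.3125)×0.625 = 1.4844 in². R_n = min(0.6×65×9.7266, 0.6×50×15.469) + 1.0×65×1.4844 = min(379.34, 464.07) + 96.486 = 475.83 kips. φR_n = 0.75 × 475.83 = 356.9 kips.
Governing: min(644.1, 585.0, 298.8, 356.9) = 298.8 kips → gross-section yield.

298.8 kips (gross-section yield governs)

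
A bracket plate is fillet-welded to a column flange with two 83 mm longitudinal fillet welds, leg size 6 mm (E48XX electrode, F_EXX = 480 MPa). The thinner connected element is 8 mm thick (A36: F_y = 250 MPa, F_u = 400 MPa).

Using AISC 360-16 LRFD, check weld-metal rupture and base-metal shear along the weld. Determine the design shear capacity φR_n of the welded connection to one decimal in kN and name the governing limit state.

Weld metal: throat = 0.707×6 = 4.242 mm, L = 2×83 = 166 mm. φR_n = 0.75 × 0.6 × 480 × 4.242 × 166 = 152.1 kN.
Base metal shear (8 mm plate): yield φR_n = 1.0×0.6×250×8×166 = 199.2 kN; rupture φR_n = 0.75×0.6×400×8×166 = 239.0 kN; take 199.2 kN (yield).
Governing: min(152.1, 199.2) = 152.1 kN → weld metal.

152.1 kN (weld metal governs)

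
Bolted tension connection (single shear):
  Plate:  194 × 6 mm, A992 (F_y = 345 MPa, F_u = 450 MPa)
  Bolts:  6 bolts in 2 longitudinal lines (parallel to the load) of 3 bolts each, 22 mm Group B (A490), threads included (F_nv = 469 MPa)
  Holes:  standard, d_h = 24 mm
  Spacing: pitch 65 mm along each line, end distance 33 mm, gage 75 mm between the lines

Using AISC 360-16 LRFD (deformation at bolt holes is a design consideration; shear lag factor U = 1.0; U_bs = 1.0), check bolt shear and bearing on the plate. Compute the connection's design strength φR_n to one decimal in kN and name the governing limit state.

Bolt shear: A_b = π(22)²/4 = 380.13 mm². φR_n = 0.75 × 469 × 380.13 × 6 × 1 = 802.3 kN.
Bearing (6 mm plate, F_u = 450 MPa): end bolts L_c = 33 − 24/2 = 21, R_n = min(1.2×21×6×450, 2.4×22×6×450) = 68.04 kN/bolt; interior L_c = 65 − 24 = 41, R_n = 132.84 kN/bolt. φR_n = 0.75 × (2×68.04 + 4×132.84) = 500.6 kN.
Governing: min(802.3, 500.6) = 500.6 kN → bearing.

500.6 kN (bearing governs)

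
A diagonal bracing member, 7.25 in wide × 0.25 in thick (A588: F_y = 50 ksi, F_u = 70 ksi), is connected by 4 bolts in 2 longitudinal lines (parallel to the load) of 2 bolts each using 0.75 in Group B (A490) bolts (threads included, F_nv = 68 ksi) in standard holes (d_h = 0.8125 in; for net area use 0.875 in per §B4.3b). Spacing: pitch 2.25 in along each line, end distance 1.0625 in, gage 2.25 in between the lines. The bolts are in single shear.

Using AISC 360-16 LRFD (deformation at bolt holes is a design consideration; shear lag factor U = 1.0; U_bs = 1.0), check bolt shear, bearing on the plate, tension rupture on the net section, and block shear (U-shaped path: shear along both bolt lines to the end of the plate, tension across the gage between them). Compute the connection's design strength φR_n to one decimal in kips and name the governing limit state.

49.5 kips (block shear governs)

Bolt shear: A_b = π(0.75)²/4 = 0.44179 in². φR_n = 0.75 × 68 × 0.44179 × 4 × 1 = 90.1 kips.
Bearing (0.25 in plate, F_u = 70 ksi): end bolts L_c = 1.0625 − 0.8125/2 = 0.65625, R_n = min(1.2×0.65625×0.25×70, 2.4×0.75×0.25×70) = 13.781 kips/bolt; interior L_c = 2.25 − 0.8125 = 1.4375, R_n = 30.188 kips/bolt. φR_n = 0.75 × (2×13.781 + 2×30.188) = 66.0 kips.
Tension rupture (net): A_n = (7.25 − 2×0.875)×0.25 = 1.375 in² (U = 1.0, A_e = A_n). φR_n = 0.75 × 70 × 1.375 = 72.2 kips.
Block shear: shear path 2×[1.0625+1×2.25] = 2×3.3125 in, A_gv = 1.6563, A_nv = 2×(3.3125 − 1.5×0.875)×0.25 = 1 in²; tension across gage: (2.25 − 1×0.875)×0.25 = 0.34375 in². R_n = min(0.6×70×1, 0.6×50×1.6563) + 1.0×70×0.34375 = min(42, 49.689) + 24.063 = 66.063 kips. φR_n = 0.75 × 66.063 = 49.5 kips.
Governing: min(90.1, 66.0, 72.2, 49.5) = 49.5 kips → block shear.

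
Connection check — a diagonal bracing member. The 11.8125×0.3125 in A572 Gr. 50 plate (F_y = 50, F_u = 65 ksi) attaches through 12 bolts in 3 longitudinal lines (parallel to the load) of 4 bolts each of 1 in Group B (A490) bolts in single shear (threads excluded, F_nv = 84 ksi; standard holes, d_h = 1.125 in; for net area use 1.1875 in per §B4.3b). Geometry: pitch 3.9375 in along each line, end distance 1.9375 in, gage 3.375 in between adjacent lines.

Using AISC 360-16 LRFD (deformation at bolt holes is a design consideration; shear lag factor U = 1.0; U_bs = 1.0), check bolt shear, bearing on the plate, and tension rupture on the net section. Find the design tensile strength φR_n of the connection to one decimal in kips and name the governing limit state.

Bolt shear: A_b = π(1)²/4 = 0.7854 in². φR_n = 0.75 × 84 × 0.7854 × 12 × 1 = 593.8 kips.
Bearing (0.3125 in plate, F_u = 65 ksi): end bolts L_c = 1.9375 − 1.125/2 = 1.375, R_n = min(1.2×1.375×0.3125×65, 2.4×1×0.3125×65) = 33.516 kips/bolt; interior L_c = 3.9375 − 1.125 = 2.8125, R_n = 48.75 kips/bolt. φR_n = 0.75 × (3×33.516 + 9×48.75) = 404.5 kips.
Tension rupture (net): A_n = (11.8125 − 3×1.1875)×0.3125 = 2.5781 in² (U = 1.0, A_e = A_n). φR_n = 0.75 × 65 × 2.5781 = 125.7 kips.
Governing: min(593.8, 404.5, 125.7) = 125.7 kips → net-section rupture.

125.7 kips (net-section rupture governs)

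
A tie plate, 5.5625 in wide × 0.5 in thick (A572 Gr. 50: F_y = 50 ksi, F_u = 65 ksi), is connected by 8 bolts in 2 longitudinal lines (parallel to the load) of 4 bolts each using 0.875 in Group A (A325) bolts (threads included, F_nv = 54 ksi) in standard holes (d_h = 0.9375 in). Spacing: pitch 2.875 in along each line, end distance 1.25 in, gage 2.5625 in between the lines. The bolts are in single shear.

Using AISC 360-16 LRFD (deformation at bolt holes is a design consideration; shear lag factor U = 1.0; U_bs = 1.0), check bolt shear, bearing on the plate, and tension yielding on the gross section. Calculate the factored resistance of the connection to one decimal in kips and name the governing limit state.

Bolt shear: A_b = π(0.875)²/4 = 0.60132 in². φR_n = 0.75 × 54 × 0.60132 × 8 × 1 = 194.8 kips.
Bearing (0.5 in plate, F_u = 65 ksi): end bolts L_c = 1.25 − 0.9375/2 = 0.78125, R_n = min(1.2×0.78125×0.5×65, 2.4×0.875×0.5×65) = 30.469 kips/bolt; interior L_c = 2.875 − 0.9375 = 1.9375, R_n = 68.25 kips/bolt. φR_n = 0.75 × (2×30.469 + 6×68.25) = 352.8 kips.
Tension yield (gross): A_g = 5.5625×0.5 = 2.7813 in². φR_n = 0.90 × 50 × 2.7813 = 125.2 kips.
Governing: min(194.8, 352.8, 125.2) = 125.2 kips → gross-section yield.

125.2 kips (gross-section yield governs)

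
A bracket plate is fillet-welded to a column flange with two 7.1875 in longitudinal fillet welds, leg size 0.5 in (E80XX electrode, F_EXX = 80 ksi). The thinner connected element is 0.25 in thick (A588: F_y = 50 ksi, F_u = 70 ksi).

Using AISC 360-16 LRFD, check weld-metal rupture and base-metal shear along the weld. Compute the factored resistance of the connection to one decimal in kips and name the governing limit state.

107.8 kips (base-metal shear governs)

Weld metal: throat = 0.707×0.5 = 0.3535 in, L = 2×7.1875 = 14.375 in. φR_n = 0.75 × 0.6 × 80 × 0.3535 × 14.375 = 182.9 kips.
Base metal shear (0.25 in plate): yield φR_n = 1.0×0.6×50×0.25×14.375 = 107.8 kips; rupture φR_n = 0.75×0.6×70×0.25×14.375 = 113.2 kips; take 107.8 kips (yield).
Governing: min(182.9, 107.8) = 107.8 kips → base-metal shear.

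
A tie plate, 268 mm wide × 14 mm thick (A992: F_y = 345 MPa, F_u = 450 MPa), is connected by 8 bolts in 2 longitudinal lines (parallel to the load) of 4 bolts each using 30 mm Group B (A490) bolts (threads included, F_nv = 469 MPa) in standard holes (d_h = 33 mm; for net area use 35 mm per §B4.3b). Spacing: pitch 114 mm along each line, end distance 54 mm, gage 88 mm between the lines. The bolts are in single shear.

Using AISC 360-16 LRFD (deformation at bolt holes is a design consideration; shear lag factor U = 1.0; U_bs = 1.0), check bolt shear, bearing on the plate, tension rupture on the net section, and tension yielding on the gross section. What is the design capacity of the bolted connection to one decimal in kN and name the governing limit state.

Bolt shear: A_b = π(30)²/4 = 706.86 mm². φR_n = 0.75 × 469 × 706.86 × 8 × 1 = 1989.1 kN.
Bearing (14 mm plate, F_u = 450 MPa): end bolts L_c = 54 − 33/2 = 37.5, R_n = min(1.2×37.5×14×450, 2.4×30×14×450) = 283.5 kN/bolt; interior L_c = 114 − 33 = 81, R_n = 453.6 kN/bolt. φR_n = 0.75 × (2×283.5 + 6×453.6) = 2466.5 kN.
Tension rupture (net): A_n = (268 − 2×35)×14 = 2772 mm² (U = 1.0, A_e = A_n). φR_n = 0.75 × 450 × 2772 = 935.6 kN.
Tension yield (gross): A_g = 268×14 = 3752 mm². φR_n = 0.90 × 345 × 3752 = 1165.0 kN.
Governing: min(1989.1, 2466.5, 935.6, 1165.0) = 935.6 kN → net-section rupture.

935.6 kN (net-section rupture governs)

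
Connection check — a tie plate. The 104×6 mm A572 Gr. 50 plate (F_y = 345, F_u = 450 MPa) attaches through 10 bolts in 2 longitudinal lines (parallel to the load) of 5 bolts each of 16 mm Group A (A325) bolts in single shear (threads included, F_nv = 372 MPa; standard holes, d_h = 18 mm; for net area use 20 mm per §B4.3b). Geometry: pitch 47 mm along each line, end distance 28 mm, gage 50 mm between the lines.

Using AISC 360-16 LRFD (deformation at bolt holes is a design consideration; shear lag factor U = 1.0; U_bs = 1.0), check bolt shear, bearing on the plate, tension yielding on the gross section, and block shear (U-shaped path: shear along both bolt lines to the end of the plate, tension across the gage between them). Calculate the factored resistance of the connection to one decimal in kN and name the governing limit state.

193.8 kN (gross-section yield governs)

Bolt shear: A_b = π(16)²/4 = 201.06 mm². φR_n = 0.75 × 372 × 201.06 × 10 × 1 = 561.0 kN.
Bearing (6 mm plate, F_u = 450 MPa): end bolts L_c = 28 − 18/2 = 19, R_n = min(1.2×19×6×450, 2.4×16×6×450) = 61.56 kN/bolt; interior L_c = 47 − 18 = 29, R_n = 93.96 kN/bolt. φR_n = 0.75 × (2×61.56 + 8×93.96) = 656.1 kN.
Tension yield (gross): A_g = 104×6 = 624 mm². φR_n = 0.90 × 345 × 624 = 193.8 kN.
Block shear: shear path 2×[28+4×47] = 2×216 mm, A_gv = 2592, A_nv = 2×(216 − 4.5×20)×6 = 1512 mm²; tension across gage: (50 − 1×20)×6 = 180 mm². R_n = min(0.6×450×1512, 0.6×345×2592) + 1.0×450×180 = min(408.24, 536.54) + 81 = 489.24 kN. φR_n = 0.75 × 489.24 = 366.9 kN.
Governing: min(561.0, 656.1, 193.8, 366.9) = 193.8 kN → gross-section yield.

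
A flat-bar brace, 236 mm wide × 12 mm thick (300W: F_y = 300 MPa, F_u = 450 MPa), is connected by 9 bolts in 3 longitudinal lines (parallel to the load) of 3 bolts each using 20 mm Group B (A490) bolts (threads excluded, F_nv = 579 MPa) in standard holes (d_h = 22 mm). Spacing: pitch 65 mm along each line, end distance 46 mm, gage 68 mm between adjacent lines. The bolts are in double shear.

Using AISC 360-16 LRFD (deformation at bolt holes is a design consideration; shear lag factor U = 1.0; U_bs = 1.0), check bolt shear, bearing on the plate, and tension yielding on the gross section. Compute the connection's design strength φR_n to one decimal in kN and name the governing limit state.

764.6 kN (gross-section yield governs)

Bolt shear: A_b = π(20)²/4 = 314.16 mm². φR_n = 0.75 × 579 × 314.16 × 9 × 2 = 2455.6 kN.
Bearing (12 mm plate, F_u = 450 MPa): end bolts L_c = 46 − 22/2 = 35, R_n = min(1.2×35×12×450, 2.4×20×12×450) = 226.8 kN/bolt; interior L_c = 65 − 22 = 43, R_n = 259.2 kN/bolt. φR_n = 0.75 × (3×226.8 + 6×259.2) = 1676.7 kN.
Tension yield (gross): A_g = 236×12 = 2832 mm². φR_n = 0.90 × 300 × 2832 = 764.6 kN.
Governing: min(2455.6, 1676.7, 764.6) = 764.6 kN → gross-section yield.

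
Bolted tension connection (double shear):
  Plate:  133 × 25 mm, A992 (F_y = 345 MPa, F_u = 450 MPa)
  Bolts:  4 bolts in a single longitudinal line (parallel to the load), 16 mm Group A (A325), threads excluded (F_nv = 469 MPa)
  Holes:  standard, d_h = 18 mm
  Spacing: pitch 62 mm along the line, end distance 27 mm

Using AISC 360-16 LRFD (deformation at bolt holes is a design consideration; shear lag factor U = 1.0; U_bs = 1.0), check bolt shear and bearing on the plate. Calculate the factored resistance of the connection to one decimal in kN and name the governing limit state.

Bolt shear: A_b = π(16)²/4 = 201.06 mm². φR_n = 0.75 × 469 × 201.06 × 4 × 2 = 565.8 kN.
Bearing (25 mm plate, F_u = 450 MPa): end bolts L_c = 27 − 18/2 = 18, R_n = min(1.2×18×25×450, 2.4×16×25×450) = 243 kN/bolt; interior L_c = 62 − 18 = 44, R_n = 432 kN/bolt. φR_n = 0.75 × (1×243 + 3×432) = 1154.3 kN.
Governing: min(565.8, 1154.3) = 565.8 kN → bolt shear.

565.8 kN (bolt shear governs)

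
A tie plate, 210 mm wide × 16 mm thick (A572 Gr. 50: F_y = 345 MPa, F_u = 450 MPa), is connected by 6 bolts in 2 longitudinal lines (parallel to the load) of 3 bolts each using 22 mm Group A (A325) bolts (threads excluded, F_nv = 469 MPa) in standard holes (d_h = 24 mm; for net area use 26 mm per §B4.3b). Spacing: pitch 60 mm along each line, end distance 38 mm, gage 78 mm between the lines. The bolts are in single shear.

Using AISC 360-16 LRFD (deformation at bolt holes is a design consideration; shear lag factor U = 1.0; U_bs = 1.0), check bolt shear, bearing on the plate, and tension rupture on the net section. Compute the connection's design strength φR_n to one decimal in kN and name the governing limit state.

Bolt shear: A_b = π(22)²/4 = 380.13 mm². φR_n = 0.75 × 469 × 380.13 × 6 × 1 = 802.3 kN.
Bearing (16 mm plate, F_u = 450 MPa): end bolts L_c = 38 − 24/2 = 26, R_n = min(1.2×26×16×450, 2.4×22×16×450) = 224.64 kN/bolt; interior L_c = 60 − 24 = 36, R_n = 311.04 kN/bolt. φR_n = 0.75 × (2×224.64 + 4×311.04) = 1270.1 kN.
Tension rupture (net): A_n = (210 − 2×26)×16 = 2528 mm² (U = 1.0, A_e = A_n). φR_n = 0.75 × 450 × 2528 = 853.2 kN.
Governing: min(802.3, 1270.1, 853.2) = 802.3 kN → bolt shear.

802.3 kN (bolt shear governs)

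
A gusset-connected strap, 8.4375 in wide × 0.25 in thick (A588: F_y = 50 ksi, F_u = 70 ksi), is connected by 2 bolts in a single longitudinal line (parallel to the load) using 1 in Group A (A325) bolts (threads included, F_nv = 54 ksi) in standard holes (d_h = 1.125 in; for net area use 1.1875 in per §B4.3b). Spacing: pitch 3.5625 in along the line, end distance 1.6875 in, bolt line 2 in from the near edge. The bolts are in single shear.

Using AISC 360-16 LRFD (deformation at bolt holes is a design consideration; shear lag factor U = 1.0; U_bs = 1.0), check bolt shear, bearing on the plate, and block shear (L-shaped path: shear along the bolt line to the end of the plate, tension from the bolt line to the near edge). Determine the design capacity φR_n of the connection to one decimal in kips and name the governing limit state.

45.8 kips (block shear governs)

Bolt shear: A_b = π(1)²/4 = 0.7854 in². φR_n = 0.75 × 54 × 0.7854 × 2 × 1 = 63.6 kips.
Bearing (0.25 in plate, F_u = 70 ksi): end bolts L_c = 1.6875 − 1.125/2 = 1.125, R_n = min(1.2×1.125×0.25×70, 2.4×1×0.25×70) = 23.625 kips/bolt; interior L_c = 3.5625 − 1.125 = 2.4375, R_n = 42 kips/bolt. φR_n = 0.75 × (1×23.625 + 1×42) = 49.2 kips.
Block shear: shear path 1×[1.6875+1×3.5625] = 1×5.25 in, A_gv = 1.3125, A_nv = 1×(5.25 − 1.5×1.1875)×0.25 = 0.86719 in²; tension to near edge: (2 − 0.5×1.1875)×0.25 = 0.35156 in². R_n = min(0.6×70×0.86719, 0.6×50×1.3125) + 1.0×70×0.35156 = min(36.422, 39.375) + 24.609 = 61.031 kips. φR_n = 0.75 × 61.031 = 45.8 kips.
Governing: min(63.6, 49.2, 45.8) = 45.8 kips → block shear.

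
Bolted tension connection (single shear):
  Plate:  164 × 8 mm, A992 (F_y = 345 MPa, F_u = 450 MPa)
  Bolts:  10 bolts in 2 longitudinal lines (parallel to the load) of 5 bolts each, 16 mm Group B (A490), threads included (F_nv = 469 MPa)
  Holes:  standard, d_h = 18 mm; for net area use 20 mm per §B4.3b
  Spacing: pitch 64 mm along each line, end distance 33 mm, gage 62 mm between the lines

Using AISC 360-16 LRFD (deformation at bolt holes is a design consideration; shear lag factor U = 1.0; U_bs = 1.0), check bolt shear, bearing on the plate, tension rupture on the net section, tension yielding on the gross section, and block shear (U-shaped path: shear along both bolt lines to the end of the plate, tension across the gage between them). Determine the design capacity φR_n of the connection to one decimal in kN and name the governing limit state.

334.8 kN (net-section rupture governs)

Bolt shear: A_b = π(16)²/4 = 201.06 mm². φR_n = 0.75 × 469 × 201.06 × 10 × 1 = 707.2 kN.
Bearing (8 mm plate, F_u = 450 MPa): end bolts L_c = 33 − 18/2 = 24, R_n = min(1.2×24×8×450, 2.4×16×8×450) = 103.68 kN/bolt; interior L_c = 64 − 18 = 46, R_n = 138.24 kN/bolt. φR_n = 0.75 × (2×103.68 + 8×138.24) = 985.0 kN.
Tension rupture (net): A_n = (164 − 2×20)×8 = 992 mm² (U = 1.0, A_e = A_n). φR_n = 0.75 × 450 × 992 = 334.8 kN.
Tension yield (gross): A_g = 164×8 = 1312 mm². φR_n = 0.90 × 345 × 1312 = 407.4 kN.
Block shear: shear path 2×[33+4×64] = 2×289 mm, A_gv = 4624, A_nv = 2×(289 − 4.5×20)×8 = 3184 mm²; tension across gage: (62 − 1×20)×8 = 336 mm². R_n = min(0.6×450×3184, 0.6×345×4624) + 1.0×450×336 = min(859.68, 957.17) + 151.2 = 1010.9 kN. φR_n = 0.75 × 1010.9 = 758.2 kN.
Governing: min(707.2, 985.0, 334.8, 407.4, 758.2) = 334.8 kN → net-section rupture.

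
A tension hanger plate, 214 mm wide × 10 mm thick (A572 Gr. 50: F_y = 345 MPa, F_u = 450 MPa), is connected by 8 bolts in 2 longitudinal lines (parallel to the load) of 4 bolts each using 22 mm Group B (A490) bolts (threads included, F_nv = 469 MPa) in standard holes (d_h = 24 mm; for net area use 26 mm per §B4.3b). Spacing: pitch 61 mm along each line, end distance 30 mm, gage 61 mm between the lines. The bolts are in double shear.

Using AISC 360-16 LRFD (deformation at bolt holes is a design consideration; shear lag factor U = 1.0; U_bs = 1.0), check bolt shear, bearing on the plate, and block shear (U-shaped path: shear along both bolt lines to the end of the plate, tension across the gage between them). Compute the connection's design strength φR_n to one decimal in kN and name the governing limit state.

612.2 kN (block shear governs)

Bolt shear: A_b = π(22)²/4 = 380.13 mm². φR_n = 0.75 × 469 × 380.13 × 8 × 2 = 2139.4 kN.
Bearing (10 mm plate, F_u = 450 MPa): end bolts L_c = 30 − 24/2 = 18, R_n = min(1.2×18×10×450, 2.4×22×10×450) = 97.2 kN/bolt; interior L_c = 61 − 24 = 37, R_n = 199.8 kN/bolt. φR_n = 0.75 × (2×97.2 + 6×199.8) = 1044.9 kN.
Block shear: shear path 2×[30+3×61] = 2×213 mm, A_gv = 4260, A_nv = 2×(213 − 3.5×26)×10 = 2440 mm²; tension across gage: (61 − 1×26)×10 = 350 mm². R_n = min(0.6×450×2440, 0.6×345×4260) + 1.0×450×350 = min(658.8, 881.82) + 157.5 = 816.3 kN. φR_n = 0.75 × 816.3 = 612.2 kN.
Governing: min(2139.4, 1044.9, 612.2) = 612.2 kN → block shear.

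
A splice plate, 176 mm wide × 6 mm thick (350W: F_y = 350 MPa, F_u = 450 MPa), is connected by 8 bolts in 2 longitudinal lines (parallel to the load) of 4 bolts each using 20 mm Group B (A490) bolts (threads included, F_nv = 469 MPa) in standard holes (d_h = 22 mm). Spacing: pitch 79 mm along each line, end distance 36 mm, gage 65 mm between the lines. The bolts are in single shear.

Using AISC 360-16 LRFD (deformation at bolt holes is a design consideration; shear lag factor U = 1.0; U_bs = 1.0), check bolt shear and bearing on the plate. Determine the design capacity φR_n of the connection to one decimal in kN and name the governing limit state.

704.7 kN (bearing governs)

Bolt shear: A_b = π(20)²/4 = 314.16 mm². φR_n = 0.75 × 469 × 314.16 × 8 × 1 = 884.0 kN.
Bearing (6 mm plate, F_u = 450 MPa): end bolts L_c = 36 − 22/2 = 25, R_n = min(1.2×25×6×450, 2.4×20×6×450) = 81 kN/bolt; interior L_c = 79 − 22 = 57, R_n = 129.6 kN/bolt. φR_n = 0.75 × (2×81 + 6×129.6) = 704.7 kN.
Governing: min(884.0, 704.7) = 704.7 kN → bearing.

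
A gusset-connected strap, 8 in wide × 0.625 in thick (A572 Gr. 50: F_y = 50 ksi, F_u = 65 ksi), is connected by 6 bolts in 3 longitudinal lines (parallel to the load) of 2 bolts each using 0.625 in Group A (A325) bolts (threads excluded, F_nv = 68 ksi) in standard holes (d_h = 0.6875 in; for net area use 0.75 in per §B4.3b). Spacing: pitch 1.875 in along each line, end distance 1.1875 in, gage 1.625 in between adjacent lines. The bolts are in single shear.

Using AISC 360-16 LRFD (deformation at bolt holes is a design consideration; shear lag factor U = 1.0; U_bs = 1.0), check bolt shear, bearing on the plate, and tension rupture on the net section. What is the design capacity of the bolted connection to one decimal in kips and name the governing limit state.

93.9 kips (bolt shear governs)

Bolt shear: A_b = π(0.625)²/4 = 0.3068 in². φR_n = 0.75 × 68 × 0.3068 × 6 × 1 = 93.9 kips.
Bearing (0.625 in plate, F_u = 65 ksi): end bolts L_c = 1.1875 − 0.6875/2 = 0.84375, R_n = min(1.2×0.84375×0.625×65, 2.4×0.625×0.625×65) = 41.133 kips/bolt; interior L_c = 1.875 − 0.6875 = 1.1875, R_n = 57.891 kips/bolt. φR_n = 0.75 × (3×41.133 + 3×57.891) = 222.8 kips.
Tension rupture (net): A_n = (8 − 3×0.75)×0.625 = 3.5938 in² (U = 1.0, A_e = A_n). φR_n = 0.75 × 65 × 3.5938 = 175.2 kips.
Governing: min(93.9, 222.8, 175.2) = 93.9 kips → bolt shear.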